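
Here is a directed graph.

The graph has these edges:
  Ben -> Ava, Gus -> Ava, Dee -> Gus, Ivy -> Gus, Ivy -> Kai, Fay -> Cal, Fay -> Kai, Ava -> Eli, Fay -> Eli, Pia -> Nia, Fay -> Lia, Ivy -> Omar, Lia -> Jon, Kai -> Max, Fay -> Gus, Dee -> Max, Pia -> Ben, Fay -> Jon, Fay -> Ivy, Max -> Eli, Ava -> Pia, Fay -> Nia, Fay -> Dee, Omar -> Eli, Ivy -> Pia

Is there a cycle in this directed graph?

Yes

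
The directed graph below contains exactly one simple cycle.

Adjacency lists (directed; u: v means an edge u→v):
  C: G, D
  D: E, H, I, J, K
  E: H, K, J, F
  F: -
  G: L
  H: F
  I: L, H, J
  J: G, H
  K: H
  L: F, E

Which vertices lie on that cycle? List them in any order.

DFS with gray/black marking from G:
G gray
  L gray
    F gray
    F black
    E gray
      H gray
        H→F: F black — skip
      H black
      K gray
        K→H: H black — skip
      K black
      J gray
        J→G: G is gray → back edge
Back edge closes the cycle G → L → E → J → G; its vertices are {E, G, J, L}.

E, G, J, L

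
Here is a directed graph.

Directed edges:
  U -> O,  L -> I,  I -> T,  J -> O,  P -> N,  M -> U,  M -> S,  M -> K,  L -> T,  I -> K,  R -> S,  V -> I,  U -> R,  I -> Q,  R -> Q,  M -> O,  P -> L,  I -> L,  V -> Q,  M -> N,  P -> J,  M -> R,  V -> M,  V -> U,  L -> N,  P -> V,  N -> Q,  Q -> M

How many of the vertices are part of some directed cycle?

7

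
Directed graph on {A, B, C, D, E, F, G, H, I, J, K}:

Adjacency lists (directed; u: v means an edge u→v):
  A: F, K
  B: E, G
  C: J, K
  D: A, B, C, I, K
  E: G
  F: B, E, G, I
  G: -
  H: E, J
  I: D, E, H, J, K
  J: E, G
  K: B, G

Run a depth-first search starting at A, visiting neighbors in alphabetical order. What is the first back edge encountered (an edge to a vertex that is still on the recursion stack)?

DFS from A (visiting neighbors in alphabetical order); mark gray on enter, black on exit:
A gray
  F gray
    B gray
      E gray
        G gray
        G black
      E black
      B→G: G black — skip
    B black
    F→E: E black — skip
    F→G: G black — skip
    I gray
      D gray
        D→A: A is gray → back edge
First back edge: D → A.

D→A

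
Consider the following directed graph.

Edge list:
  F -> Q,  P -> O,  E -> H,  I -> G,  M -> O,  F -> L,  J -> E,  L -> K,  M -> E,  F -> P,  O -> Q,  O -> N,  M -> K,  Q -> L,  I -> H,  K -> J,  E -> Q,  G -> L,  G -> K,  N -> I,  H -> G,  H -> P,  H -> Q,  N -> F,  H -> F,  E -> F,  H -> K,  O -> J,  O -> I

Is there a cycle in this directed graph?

Yes

DFS with white/gray/black marking, starting from E:
E gray
  F gray
    L gray
      K gray
        J gray
          J→E: E is gray → back edge
Back edge found, so a cycle exists: E → F → L → K → J → E.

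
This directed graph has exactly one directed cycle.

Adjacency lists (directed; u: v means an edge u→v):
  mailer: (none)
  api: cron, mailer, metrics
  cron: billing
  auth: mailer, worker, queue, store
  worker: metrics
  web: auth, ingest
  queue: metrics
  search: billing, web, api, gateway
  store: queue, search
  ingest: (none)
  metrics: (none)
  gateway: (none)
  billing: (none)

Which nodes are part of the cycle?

web, auth, store, search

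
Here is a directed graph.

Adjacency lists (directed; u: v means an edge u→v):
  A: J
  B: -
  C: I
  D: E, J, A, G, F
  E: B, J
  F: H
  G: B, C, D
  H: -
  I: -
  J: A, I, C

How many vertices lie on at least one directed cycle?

4

A vertex is on a directed cycle iff it belongs to a strongly connected component of size ≥ 2 (or has a self-loop).
The vertices on cycles are {A, D, G, J} — 4 in total.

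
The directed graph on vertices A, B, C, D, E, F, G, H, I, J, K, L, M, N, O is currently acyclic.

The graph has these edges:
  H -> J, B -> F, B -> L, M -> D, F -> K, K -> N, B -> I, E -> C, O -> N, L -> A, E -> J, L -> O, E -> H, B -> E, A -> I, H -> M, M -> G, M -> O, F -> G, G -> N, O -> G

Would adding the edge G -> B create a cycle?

Adding G→B creates a cycle iff B can already reach G.
Path from B: B → F → G.
So B → … → G → B is a cycle.

Yes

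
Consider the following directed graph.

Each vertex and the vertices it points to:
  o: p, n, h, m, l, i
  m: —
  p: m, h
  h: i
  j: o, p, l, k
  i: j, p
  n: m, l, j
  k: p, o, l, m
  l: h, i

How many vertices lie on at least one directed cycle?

8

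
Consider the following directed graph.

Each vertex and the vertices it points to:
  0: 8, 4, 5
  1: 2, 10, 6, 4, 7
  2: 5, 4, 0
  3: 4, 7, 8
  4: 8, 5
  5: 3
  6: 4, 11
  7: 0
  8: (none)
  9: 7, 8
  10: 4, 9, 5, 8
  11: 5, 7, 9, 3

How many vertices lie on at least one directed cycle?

A vertex is on a directed cycle iff it belongs to a strongly connected component of size ≥ 2 (or has a self-loop).
The vertices on cycles are {0, 3, 4, 5, 7} — 5 in total.

5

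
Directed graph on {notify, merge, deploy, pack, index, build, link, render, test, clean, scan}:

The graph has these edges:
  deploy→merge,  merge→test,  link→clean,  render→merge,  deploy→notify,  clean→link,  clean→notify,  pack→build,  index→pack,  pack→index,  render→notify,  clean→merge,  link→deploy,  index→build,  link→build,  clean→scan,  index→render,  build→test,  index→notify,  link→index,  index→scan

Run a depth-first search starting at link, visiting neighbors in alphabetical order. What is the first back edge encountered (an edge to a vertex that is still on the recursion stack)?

clean->link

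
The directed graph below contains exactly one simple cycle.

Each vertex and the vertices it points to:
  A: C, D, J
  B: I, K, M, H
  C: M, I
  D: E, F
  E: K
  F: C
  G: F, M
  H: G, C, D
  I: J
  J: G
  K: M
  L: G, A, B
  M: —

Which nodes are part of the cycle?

C, F, G, I, J

DFS with gray/black marking from I:
I gray
  J gray
    G gray
      F gray
        C gray
          M gray
          M black
          C→I: I is gray → back edge
Back edge closes the cycle I → J → G → F → C → I; its vertices are {C, F, G, I, J}.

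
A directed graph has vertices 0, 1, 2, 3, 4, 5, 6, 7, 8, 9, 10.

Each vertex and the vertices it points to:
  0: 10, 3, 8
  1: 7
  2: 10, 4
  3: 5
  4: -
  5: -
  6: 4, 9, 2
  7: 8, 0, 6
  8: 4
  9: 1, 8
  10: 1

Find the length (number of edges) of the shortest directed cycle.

4

For each vertex v, BFS finds the shortest path from v back to v.
The shortest such closed walk is 7 → 6 → 9 → 1 → 7, length 4.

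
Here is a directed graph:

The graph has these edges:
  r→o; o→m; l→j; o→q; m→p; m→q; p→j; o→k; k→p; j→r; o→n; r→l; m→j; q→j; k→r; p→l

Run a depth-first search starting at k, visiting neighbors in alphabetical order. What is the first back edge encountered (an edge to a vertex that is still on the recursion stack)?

DFS from k (visiting neighbors in alphabetical order); mark gray on enter, black on exit:
k gray
  p gray
    j gray
      r gray
        l gray
          l→j: j is gray → back edge
First back edge: l → j.

l→j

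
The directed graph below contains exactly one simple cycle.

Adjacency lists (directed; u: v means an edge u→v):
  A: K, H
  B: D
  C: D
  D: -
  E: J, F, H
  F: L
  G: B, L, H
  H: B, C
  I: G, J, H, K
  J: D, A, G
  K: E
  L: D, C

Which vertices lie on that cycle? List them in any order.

DFS with gray/black marking from J:
J gray
  D gray
  D black
  A gray
    K gray
      E gray
        E→J: J is gray → back edge
Back edge closes the cycle J → A → K → E → J; its vertices are {A, E, J, K}.

A, E, J, K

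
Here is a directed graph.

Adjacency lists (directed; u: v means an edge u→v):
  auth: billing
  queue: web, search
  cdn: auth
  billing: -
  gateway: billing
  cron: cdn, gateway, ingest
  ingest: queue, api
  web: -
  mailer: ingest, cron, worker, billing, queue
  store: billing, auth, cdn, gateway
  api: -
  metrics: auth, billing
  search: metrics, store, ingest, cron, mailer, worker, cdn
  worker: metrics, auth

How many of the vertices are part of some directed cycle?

5

A vertex is on a directed cycle iff it belongs to a strongly connected component of size ≥ 2 (or has a self-loop).
The vertices on cycles are {cron, queue, ingest, mailer, search} — 5 in total.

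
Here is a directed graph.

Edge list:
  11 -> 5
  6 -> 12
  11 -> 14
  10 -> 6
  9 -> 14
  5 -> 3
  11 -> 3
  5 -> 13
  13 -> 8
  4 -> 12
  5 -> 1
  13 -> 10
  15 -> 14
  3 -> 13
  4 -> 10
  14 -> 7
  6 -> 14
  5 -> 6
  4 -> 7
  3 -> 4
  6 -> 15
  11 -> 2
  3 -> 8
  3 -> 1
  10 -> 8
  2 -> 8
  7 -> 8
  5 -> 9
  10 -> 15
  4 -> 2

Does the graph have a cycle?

No

DFS with white/gray/black marking, starting from 9:
9 gray
  14 gray
    7 gray
      8 gray
      8 black
    7 black
  14 black
9 black
1 gray
1 black
2 gray
  2→8: 8 black — skip
2 black
3 gray
  4 gray
    10 gray
      15 gray
        15→14: 14 black — skip
      15 black
      10→8: 8 black — skip
      6 gray
        6→15: 15 black — skip
        6→14: 14 black — skip
        12 gray
        12 black
      6 black
    10 black
    4→2: 2 black — skip
    4→12: 12 black — skip
    4→7: 7 black — skip
  4 black
  3→8: 8 black — skip
  3→1: 1 black — skip
  13 gray
    13→8: 8 black — skip
    13→10: 10 black — skip
  13 black
3 black
5 gray
  5→13: 13 black — skip
  5→1: 1 black — skip
  5→6: 6 black — skip
  5→9: 9 black — skip
  5→3: 3 black — skip
5 black
11 gray
  11→2: 2 black — skip
  11→14: 14 black — skip
  11→3: 3 black — skip
  11→5: 5 black — skip
11 black
Every edge goes to a white or black vertex — no back edge, so the graph is acyclic.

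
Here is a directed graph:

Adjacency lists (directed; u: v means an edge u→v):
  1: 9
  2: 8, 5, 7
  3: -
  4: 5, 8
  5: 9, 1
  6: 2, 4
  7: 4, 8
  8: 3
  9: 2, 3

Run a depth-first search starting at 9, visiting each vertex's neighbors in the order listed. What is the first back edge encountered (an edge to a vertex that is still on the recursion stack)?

DFS from 9 (visiting each vertex's neighbors in the order listed); mark gray on enter, black on exit:
9 gray
  2 gray
    8 gray
      3 gray
      3 black
    8 black
    5 gray
      5→9: 9 is gray → back edge
First back edge: 5 → 9.

5→9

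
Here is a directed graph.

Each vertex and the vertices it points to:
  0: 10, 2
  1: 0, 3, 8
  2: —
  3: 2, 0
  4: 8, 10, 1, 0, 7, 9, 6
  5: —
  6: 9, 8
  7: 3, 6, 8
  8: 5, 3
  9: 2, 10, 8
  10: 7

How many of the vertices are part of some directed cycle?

7

A vertex is on a directed cycle iff it belongs to a strongly connected component of size ≥ 2 (or has a self-loop).
The vertices on cycles are {0, 3, 6, 7, 8, 9, 10} — 7 in total.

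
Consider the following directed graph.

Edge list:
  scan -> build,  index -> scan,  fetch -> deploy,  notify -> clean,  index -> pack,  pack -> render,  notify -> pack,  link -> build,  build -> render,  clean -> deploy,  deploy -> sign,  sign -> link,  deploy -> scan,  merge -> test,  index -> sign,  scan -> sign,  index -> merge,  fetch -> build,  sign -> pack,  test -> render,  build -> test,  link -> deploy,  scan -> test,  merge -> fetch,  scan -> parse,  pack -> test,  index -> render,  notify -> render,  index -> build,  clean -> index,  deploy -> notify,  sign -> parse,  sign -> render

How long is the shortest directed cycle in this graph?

For each vertex v, BFS finds the shortest path from v back to v.
The shortest such closed walk is notify → clean → deploy → notify, length 3.

3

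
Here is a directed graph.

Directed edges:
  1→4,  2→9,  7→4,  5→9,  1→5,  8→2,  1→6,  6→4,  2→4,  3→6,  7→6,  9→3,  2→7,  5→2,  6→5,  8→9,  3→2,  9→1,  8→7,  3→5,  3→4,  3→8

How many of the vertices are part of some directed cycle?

A vertex is on a directed cycle iff it belongs to a strongly connected component of size ≥ 2 (or has a self-loop).
The vertices on cycles are {1, 2, 3, 5, 6, 7, 8, 9} — 8 in total.

8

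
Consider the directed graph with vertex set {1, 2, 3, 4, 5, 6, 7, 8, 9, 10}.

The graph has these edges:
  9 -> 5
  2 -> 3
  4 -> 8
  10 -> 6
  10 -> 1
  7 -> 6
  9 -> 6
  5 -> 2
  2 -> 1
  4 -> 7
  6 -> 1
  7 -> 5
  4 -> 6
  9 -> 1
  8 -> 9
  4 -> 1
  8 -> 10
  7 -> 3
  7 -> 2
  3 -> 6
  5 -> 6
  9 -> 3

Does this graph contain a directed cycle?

No

DFS with white/gray/black marking, starting from 10:
10 gray
  6 gray
    1 gray
    1 black
  6 black
  10→1: 1 black — skip
10 black
2 gray
  3 gray
    3→6: 6 black — skip
  3 black
  2→1: 1 black — skip
2 black
4 gray
  4→6: 6 black — skip
  7 gray
    7→3: 3 black — skip
    7→6: 6 black — skip
    5 gray
      5→2: 2 black — skip
      5→6: 6 black — skip
    5 black
    7→2: 2 black — skip
  7 black
  4→1: 1 black — skip
  8 gray
    8→10: 10 black — skip
    9 gray
      9→1: 1 black — skip
      9→6: 6 black — skip
      9→3: 3 black — skip
      9→5: 5 black — skip
    9 black
  8 black
4 black
Every edge goes to a white or black vertex — no back edge, so the graph is acyclic.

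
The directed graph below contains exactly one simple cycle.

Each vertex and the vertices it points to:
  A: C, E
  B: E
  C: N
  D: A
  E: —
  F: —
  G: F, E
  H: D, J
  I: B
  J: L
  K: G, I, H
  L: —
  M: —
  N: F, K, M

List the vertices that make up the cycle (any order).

DFS with gray/black marking from N:
N gray
  F gray
  F black
  K gray
    G gray
      G→F: F black — skip
      E gray
      E black
    G black
    I gray
      B gray
        B→E: E black — skip
      B black
    I black
    H gray
      D gray
        A gray
          C gray
            C→N: N is gray → back edge
Back edge closes the cycle N → K → H → D → A → C → N; its vertices are {A, C, D, H, K, N}.

A, C, D, H, K, N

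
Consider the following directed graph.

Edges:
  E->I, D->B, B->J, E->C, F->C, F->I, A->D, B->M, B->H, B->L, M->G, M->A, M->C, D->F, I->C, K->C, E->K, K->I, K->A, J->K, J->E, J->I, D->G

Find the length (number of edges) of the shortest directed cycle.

4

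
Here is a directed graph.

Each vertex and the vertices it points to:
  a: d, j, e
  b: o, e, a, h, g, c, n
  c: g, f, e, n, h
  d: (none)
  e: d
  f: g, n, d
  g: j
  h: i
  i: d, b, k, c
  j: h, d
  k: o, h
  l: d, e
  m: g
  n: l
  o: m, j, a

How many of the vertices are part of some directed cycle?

11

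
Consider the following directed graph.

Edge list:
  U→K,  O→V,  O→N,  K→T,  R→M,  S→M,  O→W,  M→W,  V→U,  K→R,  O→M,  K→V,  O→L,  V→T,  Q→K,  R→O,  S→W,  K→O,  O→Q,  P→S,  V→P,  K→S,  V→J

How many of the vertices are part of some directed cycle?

6

A vertex is on a directed cycle iff it belongs to a strongly connected component of size ≥ 2 (or has a self-loop).
The vertices on cycles are {K, O, Q, R, U, V} — 6 in total.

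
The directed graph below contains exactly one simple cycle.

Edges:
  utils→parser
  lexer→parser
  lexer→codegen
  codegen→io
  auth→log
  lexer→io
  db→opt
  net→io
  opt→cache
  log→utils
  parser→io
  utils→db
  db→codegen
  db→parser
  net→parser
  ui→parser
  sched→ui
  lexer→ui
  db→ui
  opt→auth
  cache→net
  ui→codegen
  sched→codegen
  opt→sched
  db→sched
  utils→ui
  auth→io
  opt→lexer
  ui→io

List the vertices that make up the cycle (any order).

db, log, opt, auth, utils

DFS with gray/black marking from opt:
opt gray
  cache gray
    net gray
      parser gray
        io gray
        io black
      parser black
      net→io: io black — skip
    net black
  cache black
  lexer gray
    lexer→io: io black — skip
    codegen gray
      codegen→io: io black — skip
    codegen black
    lexer→parser: parser black — skip
    ui gray
      ui→io: io black — skip
      ui→parser: parser black — skip
      ui→codegen: codegen black — skip
    ui black
  lexer black
  sched gray
    sched→ui: ui black — skip
    sched→codegen: codegen black — skip
  sched black
  auth gray
    log gray
      utils gray
        utils→ui: ui black — skip
        utils→parser: parser black — skip
        db gray
          db→codegen: codegen black — skip
          db→opt: opt is gray → back edge
Back edge closes the cycle opt → auth → log → utils → db → opt; its vertices are {db, log, opt, auth, utils}.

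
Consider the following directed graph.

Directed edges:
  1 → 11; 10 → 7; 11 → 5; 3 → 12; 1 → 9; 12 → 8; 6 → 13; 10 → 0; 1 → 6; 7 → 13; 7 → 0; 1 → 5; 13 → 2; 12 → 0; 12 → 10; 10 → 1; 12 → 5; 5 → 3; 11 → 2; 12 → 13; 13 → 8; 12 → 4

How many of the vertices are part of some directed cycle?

6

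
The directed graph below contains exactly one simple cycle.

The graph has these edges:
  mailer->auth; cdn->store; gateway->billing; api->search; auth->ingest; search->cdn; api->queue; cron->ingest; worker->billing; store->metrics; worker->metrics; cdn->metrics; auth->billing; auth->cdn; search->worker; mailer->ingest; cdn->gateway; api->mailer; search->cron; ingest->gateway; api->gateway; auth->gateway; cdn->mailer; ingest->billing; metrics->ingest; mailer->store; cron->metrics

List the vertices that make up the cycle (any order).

cdn, auth, mailer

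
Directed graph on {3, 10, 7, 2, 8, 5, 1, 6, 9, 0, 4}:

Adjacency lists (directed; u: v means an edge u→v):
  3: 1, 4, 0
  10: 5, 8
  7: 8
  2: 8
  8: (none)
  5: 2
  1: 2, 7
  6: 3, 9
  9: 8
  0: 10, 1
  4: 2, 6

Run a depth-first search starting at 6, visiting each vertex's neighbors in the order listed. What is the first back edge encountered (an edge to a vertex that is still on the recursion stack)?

DFS from 6 (visiting each vertex's neighbors in the order listed); mark gray on enter, black on exit:
6 gray
  3 gray
    1 gray
      2 gray
        8 gray
        8 black
      2 black
      7 gray
        7→8: 8 black — skip
      7 black
    1 black
    4 gray
      4→2: 2 black — skip
      4→6: 6 is gray → back edge
First back edge: 4 → 6.

4->6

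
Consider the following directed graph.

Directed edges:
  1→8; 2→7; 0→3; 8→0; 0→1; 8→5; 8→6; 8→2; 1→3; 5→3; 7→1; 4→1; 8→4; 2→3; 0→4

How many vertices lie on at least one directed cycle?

A vertex is on a directed cycle iff it belongs to a strongly connected component of size ≥ 2 (or has a self-loop).
The vertices on cycles are {0, 1, 2, 4, 7, 8} — 6 in total.

6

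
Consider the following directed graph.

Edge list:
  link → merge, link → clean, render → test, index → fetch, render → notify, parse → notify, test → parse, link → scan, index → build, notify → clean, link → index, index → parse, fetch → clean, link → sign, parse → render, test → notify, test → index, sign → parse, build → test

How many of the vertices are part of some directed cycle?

5

A vertex is on a directed cycle iff it belongs to a strongly connected component of size ≥ 2 (or has a self-loop).
The vertices on cycles are {test, build, index, parse, render} — 5 in total.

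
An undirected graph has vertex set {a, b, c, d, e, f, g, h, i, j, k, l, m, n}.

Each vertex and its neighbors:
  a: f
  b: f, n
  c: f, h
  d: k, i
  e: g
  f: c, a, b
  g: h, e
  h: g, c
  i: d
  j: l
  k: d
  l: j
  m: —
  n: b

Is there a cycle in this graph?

No

DFS, tracking each vertex's parent; an edge to a visited non-parent vertex closes a cycle.
Start from f:
visit f (parent –)
  visit c (parent f)
    c–f: parent, skip
    visit h (parent c)
      visit g (parent h)
        g–h: parent, skip
        visit e (parent g)
          e–g: parent, skip
      h–c: parent, skip
  visit a (parent f)
    a–f: parent, skip
  visit b (parent f)
    b–f: parent, skip
    visit n (parent b)
      n–b: parent, skip
visit d (parent –)
  visit k (parent d)
    k–d: parent, skip
  visit i (parent d)
    i–d: parent, skip
visit j (parent –)
  visit l (parent j)
    l–j: parent, skip
visit m (parent –)
No non-parent visited neighbor found — the graph is a forest.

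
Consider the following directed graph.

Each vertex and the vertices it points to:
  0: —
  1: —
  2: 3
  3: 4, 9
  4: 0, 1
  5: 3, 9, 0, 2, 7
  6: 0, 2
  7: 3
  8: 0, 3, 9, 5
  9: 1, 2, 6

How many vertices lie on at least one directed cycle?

4

A vertex is on a directed cycle iff it belongs to a strongly connected component of size ≥ 2 (or has a self-loop).
The vertices on cycles are {2, 3, 6, 9} — 4 in total.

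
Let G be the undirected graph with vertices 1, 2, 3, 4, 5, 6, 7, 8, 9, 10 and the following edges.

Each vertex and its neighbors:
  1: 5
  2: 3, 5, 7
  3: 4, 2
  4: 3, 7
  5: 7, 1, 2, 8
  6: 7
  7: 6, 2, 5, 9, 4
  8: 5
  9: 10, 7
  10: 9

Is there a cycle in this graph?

Yes

DFS, tracking each vertex's parent; an edge to a visited non-parent vertex closes a cycle.
Start from 8:
visit 8 (parent –)
  visit 5 (parent 8)
    visit 7 (parent 5)
      visit 6 (parent 7)
        6–7: parent, skip
      visit 2 (parent 7)
        visit 3 (parent 2)
          visit 4 (parent 3)
            4–3: parent, skip
            4–7: 7 visited and ≠ parent → cycle
Cycle: 7 – 2 – 3 – 4 – 7.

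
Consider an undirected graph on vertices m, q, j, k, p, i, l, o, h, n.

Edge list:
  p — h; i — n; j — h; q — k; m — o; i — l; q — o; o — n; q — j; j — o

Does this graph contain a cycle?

Yes

DFS, tracking each vertex's parent; an edge to a visited non-parent vertex closes a cycle.
Start from i:
visit i (parent –)
  visit n (parent i)
    visit o (parent n)
      o–n: parent, skip
      visit q (parent o)
        visit j (parent q)
          visit h (parent j)
            visit p (parent h)
              p–h: parent, skip
            h–j: parent, skip
          j–q: parent, skip
          j–o: o visited and ≠ parent → cycle
Cycle: o – q – j – o.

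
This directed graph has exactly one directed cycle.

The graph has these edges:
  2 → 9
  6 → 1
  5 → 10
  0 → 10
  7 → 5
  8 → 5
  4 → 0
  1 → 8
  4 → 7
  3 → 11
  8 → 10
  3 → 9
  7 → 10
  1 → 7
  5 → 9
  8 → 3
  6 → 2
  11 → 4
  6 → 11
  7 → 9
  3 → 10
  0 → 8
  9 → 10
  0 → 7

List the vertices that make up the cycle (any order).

DFS with gray/black marking from 11:
11 gray
  4 gray
    0 gray
      8 gray
        5 gray
          9 gray
            10 gray
            10 black
          9 black
          5→10: 10 black — skip
        5 black
        3 gray
          3→9: 9 black — skip
          3→11: 11 is gray → back edge
Back edge closes the cycle 11 → 4 → 0 → 8 → 3 → 11; its vertices are {0, 3, 4, 8, 11}.

0, 3, 4, 8, 11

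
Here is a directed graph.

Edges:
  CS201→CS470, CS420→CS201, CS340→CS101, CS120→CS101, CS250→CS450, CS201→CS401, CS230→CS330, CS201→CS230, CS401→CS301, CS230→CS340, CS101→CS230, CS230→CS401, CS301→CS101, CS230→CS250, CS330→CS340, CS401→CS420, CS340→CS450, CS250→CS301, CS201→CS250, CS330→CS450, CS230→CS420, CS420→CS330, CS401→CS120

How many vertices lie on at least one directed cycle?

10

A vertex is on a directed cycle iff it belongs to a strongly connected component of size ≥ 2 (or has a self-loop).
The vertices on cycles are {CS101, CS120, CS201, CS230, CS250, CS301, CS330, CS340, CS401, CS420} — 10 in total.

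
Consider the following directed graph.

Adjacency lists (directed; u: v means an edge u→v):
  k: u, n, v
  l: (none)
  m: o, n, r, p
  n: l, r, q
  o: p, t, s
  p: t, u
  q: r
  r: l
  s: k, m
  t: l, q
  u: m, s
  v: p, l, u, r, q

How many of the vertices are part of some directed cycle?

7

A vertex is on a directed cycle iff it belongs to a strongly connected component of size ≥ 2 (or has a self-loop).
The vertices on cycles are {k, m, o, p, s, u, v} — 7 in total.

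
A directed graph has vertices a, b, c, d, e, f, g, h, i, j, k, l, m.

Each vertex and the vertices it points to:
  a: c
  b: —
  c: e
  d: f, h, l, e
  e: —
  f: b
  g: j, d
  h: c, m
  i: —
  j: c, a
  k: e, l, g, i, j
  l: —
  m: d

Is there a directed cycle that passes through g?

No

g lies on a cycle iff there is a path from g back to itself.
Exploring from g, it never reaches itself; equivalently, its strongly connected component is a singleton.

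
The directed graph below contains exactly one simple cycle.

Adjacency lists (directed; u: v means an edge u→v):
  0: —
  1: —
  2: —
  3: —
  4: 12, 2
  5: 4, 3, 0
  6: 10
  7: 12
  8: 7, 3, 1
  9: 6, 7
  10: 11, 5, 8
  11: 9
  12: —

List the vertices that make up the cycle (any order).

6, 9, 10, 11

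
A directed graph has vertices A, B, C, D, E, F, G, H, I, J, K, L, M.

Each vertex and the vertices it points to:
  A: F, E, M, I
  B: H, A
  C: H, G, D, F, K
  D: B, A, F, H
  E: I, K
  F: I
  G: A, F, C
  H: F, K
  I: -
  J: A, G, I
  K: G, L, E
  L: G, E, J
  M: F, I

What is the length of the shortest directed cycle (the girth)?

For each vertex v, BFS finds the shortest path from v back to v.
The shortest such closed walk is C → G → C, length 2.

2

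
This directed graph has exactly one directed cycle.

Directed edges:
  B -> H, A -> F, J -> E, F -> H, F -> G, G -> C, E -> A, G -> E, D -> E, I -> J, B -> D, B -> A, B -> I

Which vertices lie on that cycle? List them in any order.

A, E, F, G

DFS with gray/black marking from A:
A gray
  F gray
    G gray
      E gray
        E→A: A is gray → back edge
Back edge closes the cycle A → F → G → E → A; its vertices are {A, E, F, G}.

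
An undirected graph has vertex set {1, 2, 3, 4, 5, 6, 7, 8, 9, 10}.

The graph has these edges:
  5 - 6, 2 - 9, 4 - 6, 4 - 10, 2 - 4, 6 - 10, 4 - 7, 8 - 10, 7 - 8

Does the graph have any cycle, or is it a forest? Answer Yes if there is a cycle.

Yes

DFS, tracking each vertex's parent; an edge to a visited non-parent vertex closes a cycle.
Start from 8:
visit 8 (parent –)
  visit 10 (parent 8)
    visit 4 (parent 10)
      4–10: parent, skip
      visit 2 (parent 4)
        visit 9 (parent 2)
          9–2: parent, skip
        2–4: parent, skip
      visit 6 (parent 4)
        visit 5 (parent 6)
          5–6: parent, skip
        6–10: 10 visited and ≠ parent → cycle
Cycle: 10 – 4 – 6 – 10.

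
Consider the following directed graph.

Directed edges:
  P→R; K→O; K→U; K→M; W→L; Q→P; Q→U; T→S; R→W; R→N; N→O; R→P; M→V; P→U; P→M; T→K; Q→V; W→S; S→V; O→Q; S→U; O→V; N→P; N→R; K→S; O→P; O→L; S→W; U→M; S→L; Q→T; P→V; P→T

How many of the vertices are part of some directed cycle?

9

A vertex is on a directed cycle iff it belongs to a strongly connected component of size ≥ 2 (or has a self-loop).
The vertices on cycles are {K, N, O, P, Q, R, S, T, W} — 9 in total.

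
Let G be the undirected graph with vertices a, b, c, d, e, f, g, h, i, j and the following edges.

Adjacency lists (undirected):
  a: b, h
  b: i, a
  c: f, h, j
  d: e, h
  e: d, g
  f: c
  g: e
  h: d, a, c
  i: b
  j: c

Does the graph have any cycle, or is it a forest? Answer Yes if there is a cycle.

No

DFS, tracking each vertex's parent; an edge to a visited non-parent vertex closes a cycle.
Start from b:
visit b (parent –)
  visit i (parent b)
    i–b: parent, skip
  visit a (parent b)
    a–b: parent, skip
    visit h (parent a)
      visit d (parent h)
        visit e (parent d)
          e–d: parent, skip
          visit g (parent e)
            g–e: parent, skip
        d–h: parent, skip
      h–a: parent, skip
      visit c (parent h)
        visit f (parent c)
          f–c: parent, skip
        c–h: parent, skip
        visit j (parent c)
          j–c: parent, skip
No non-parent visited neighbor found — the graph is a forest.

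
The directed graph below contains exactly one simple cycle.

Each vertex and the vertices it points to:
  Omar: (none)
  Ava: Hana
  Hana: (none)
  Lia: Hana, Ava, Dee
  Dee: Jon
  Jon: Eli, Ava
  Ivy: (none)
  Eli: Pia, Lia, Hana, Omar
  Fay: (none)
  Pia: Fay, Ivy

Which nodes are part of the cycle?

Dee, Eli, Jon, Lia

DFS with gray/black marking from Eli:
Eli gray
  Pia gray
    Fay gray
    Fay black
    Ivy gray
    Ivy black
  Pia black
  Lia gray
    Hana gray
    Hana black
    Ava gray
      Ava→Hana: Hana black — skip
    Ava black
    Dee gray
      Jon gray
        Jon→Eli: Eli is gray → back edge
Back edge closes the cycle Eli → Lia → Dee → Jon → Eli; its vertices are {Dee, Eli, Jon, Lia}.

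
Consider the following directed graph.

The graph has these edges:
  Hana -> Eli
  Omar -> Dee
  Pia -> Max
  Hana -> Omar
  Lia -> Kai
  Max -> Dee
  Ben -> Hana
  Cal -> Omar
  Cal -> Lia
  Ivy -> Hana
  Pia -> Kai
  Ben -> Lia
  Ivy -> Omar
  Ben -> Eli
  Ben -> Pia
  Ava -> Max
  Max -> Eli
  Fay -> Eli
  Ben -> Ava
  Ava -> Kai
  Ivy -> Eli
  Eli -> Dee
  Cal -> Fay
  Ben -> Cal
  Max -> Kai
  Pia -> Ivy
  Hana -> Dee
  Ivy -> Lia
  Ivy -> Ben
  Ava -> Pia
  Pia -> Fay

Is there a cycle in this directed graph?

DFS with white/gray/black marking, starting from Ben:
Ben gray
  Eli gray
    Dee gray
    Dee black
  Eli black
  Ava gray
    Pia gray
      Kai gray
      Kai black
      Max gray
        Max→Eli: Eli black — skip
        Max→Kai: Kai black — skip
        Max→Dee: Dee black — skip
      Max black
      Fay gray
        Fay→Eli: Eli black — skip
      Fay black
      Ivy gray
        Ivy→Eli: Eli black — skip
        Hana gray
          Omar gray
            Omar→Dee: Dee black — skip
          Omar black
          Hana→Dee: Dee black — skip
          Hana→Eli: Eli black — skip
        Hana black
        Ivy→Omar: Omar black — skip
        Ivy→Ben: Ben is gray → back edge
Back edge found, so a cycle exists: Ben → Ava → Pia → Ivy → Ben.

Yes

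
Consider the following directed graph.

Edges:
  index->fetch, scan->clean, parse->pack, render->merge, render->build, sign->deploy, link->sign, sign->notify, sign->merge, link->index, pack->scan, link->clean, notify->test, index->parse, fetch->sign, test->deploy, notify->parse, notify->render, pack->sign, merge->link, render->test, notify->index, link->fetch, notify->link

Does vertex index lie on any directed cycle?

Yes

index is on a cycle iff index can reach itself via ≥1 edge.
index → fetch → sign → notify → index — yes.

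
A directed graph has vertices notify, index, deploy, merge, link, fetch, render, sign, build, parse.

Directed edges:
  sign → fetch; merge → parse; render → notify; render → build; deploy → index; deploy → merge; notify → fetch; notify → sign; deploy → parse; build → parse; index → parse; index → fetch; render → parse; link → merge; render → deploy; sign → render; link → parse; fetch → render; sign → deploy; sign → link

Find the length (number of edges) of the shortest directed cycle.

3

For each vertex v, BFS finds the shortest path from v back to v.
The shortest such closed walk is sign → render → notify → sign, length 3.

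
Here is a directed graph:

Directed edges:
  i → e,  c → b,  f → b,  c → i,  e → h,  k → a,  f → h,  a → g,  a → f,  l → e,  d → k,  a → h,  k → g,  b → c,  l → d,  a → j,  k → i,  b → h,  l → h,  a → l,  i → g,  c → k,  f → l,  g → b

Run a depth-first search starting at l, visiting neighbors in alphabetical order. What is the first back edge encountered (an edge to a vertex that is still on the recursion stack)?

c->b

DFS from l (visiting neighbors in alphabetical order); mark gray on enter, black on exit:
l gray
  d gray
    k gray
      a gray
        f gray
          b gray
            c gray
              c→b: b is gray → back edge
First back edge: c → b.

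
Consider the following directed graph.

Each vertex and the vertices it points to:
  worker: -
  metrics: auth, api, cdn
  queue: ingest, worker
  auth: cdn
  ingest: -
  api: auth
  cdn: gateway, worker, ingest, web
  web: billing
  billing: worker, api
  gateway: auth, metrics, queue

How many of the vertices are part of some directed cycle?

7

A vertex is on a directed cycle iff it belongs to a strongly connected component of size ≥ 2 (or has a self-loop).
The vertices on cycles are {api, cdn, web, auth, billing, gateway, metrics} — 7 in total.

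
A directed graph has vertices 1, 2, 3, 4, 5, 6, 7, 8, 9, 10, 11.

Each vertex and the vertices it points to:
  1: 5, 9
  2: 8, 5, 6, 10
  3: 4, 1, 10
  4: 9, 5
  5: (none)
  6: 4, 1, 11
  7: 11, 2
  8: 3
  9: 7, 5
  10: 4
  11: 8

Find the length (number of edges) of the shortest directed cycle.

For each vertex v, BFS finds the shortest path from v back to v.
The shortest such closed walk is 7 → 2 → 10 → 4 → 9 → 7, length 5.

5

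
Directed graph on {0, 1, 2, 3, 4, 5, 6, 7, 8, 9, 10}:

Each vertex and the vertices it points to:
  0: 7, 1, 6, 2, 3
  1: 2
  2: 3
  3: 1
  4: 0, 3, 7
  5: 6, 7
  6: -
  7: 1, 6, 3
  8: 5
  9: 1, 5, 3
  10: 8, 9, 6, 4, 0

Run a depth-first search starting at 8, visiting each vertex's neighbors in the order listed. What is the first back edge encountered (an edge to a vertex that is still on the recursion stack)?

3→1

DFS from 8 (visiting each vertex's neighbors in the order listed); mark gray on enter, black on exit:
8 gray
  5 gray
    6 gray
    6 black
    7 gray
      1 gray
        2 gray
          3 gray
            3→1: 1 is gray → back edge
First back edge: 3 → 1.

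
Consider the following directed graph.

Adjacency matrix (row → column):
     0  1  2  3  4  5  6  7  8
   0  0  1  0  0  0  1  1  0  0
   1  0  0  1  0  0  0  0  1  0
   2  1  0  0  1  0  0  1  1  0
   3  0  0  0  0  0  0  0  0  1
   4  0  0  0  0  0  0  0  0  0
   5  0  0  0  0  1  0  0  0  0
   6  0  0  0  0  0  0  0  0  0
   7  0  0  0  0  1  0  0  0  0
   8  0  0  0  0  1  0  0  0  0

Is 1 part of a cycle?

Yes

1 is on a cycle iff 1 can reach itself via ≥1 edge.
1 → 2 → 0 → 1 — yes.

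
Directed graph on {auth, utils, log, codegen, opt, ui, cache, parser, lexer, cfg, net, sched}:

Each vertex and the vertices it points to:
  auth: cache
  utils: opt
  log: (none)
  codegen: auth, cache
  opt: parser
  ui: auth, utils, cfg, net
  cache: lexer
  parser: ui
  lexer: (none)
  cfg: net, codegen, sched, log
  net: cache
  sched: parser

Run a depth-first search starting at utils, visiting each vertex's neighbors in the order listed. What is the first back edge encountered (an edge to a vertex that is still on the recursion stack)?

ui->utils

DFS from utils (visiting each vertex's neighbors in the order listed); mark gray on enter, black on exit:
utils gray
  opt gray
    parser gray
      ui gray
        auth gray
          cache gray
            lexer gray
            lexer black
          cache black
        auth black
        ui→utils: utils is gray → back edge
First back edge: ui → utils.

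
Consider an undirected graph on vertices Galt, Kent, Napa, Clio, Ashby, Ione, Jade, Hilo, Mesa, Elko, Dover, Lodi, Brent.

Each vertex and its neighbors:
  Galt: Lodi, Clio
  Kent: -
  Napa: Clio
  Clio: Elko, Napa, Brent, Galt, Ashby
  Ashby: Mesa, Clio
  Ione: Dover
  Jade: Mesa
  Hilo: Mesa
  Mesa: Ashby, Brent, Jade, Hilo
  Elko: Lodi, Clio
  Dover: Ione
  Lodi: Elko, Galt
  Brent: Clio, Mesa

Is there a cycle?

DFS, tracking each vertex's parent; an edge to a visited non-parent vertex closes a cycle.
Start from Lodi:
visit Lodi (parent –)
  visit Elko (parent Lodi)
    Elko–Lodi: parent, skip
    visit Clio (parent Elko)
      Clio–Elko: parent, skip
      visit Napa (parent Clio)
        Napa–Clio: parent, skip
      visit Brent (parent Clio)
        Brent–Clio: parent, skip
        visit Mesa (parent Brent)
          visit Ashby (parent Mesa)
            Ashby–Mesa: parent, skip
            Ashby–Clio: Clio visited and ≠ parent → cycle
Cycle: Clio – Brent – Mesa – Ashby – Clio.

Yes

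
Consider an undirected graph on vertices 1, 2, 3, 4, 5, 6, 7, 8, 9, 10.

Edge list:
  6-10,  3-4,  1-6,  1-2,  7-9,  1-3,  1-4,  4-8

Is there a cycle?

Yes

DFS, tracking each vertex's parent; an edge to a visited non-parent vertex closes a cycle.
Start from 3:
visit 3 (parent –)
  visit 4 (parent 3)
    visit 8 (parent 4)
      8–4: parent, skip
    4–3: parent, skip
    visit 1 (parent 4)
      1–3: 3 visited and ≠ parent → cycle
Cycle: 3 – 4 – 1 – 3.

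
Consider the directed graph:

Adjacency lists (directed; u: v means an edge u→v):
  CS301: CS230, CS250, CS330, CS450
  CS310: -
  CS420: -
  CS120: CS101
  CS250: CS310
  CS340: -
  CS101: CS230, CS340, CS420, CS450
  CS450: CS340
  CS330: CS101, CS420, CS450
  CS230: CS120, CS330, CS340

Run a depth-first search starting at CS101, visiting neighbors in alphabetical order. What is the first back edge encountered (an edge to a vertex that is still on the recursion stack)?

DFS from CS101 (visiting neighbors in alphabetical order); mark gray on enter, black on exit:
CS101 gray
  CS230 gray
    CS120 gray
      CS120→CS101: CS101 is gray → back edge
First back edge: CS120 → CS101.

CS120->CS101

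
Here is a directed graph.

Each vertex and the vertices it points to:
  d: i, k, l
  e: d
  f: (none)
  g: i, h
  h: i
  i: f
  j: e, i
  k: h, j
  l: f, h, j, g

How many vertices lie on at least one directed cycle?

A vertex is on a directed cycle iff it belongs to a strongly connected component of size ≥ 2 (or has a self-loop).
The vertices on cycles are {d, e, j, k, l} — 5 in total.

5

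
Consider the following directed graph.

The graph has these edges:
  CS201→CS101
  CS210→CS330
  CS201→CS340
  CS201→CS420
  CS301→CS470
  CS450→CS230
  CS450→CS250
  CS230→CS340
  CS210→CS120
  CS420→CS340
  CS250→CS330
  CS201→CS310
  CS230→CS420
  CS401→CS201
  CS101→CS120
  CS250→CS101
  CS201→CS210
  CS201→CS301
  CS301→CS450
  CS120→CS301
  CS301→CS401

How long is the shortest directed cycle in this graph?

3

For each vertex v, BFS finds the shortest path from v back to v.
The shortest such closed walk is CS201 → CS301 → CS401 → CS201, length 3.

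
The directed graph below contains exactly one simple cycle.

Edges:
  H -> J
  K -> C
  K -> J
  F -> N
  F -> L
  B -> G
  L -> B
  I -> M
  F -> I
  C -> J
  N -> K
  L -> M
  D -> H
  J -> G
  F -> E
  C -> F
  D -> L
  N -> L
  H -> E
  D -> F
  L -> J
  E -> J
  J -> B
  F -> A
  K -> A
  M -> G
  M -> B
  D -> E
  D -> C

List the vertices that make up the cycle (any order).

DFS with gray/black marking from F:
F gray
  A gray
  A black
  I gray
    M gray
      G gray
      G black
      B gray
        B→G: G black — skip
      B black
    M black
  I black
  L gray
    J gray
      J→G: G black — skip
      J→B: B black — skip
    J black
    L→M: M black — skip
    L→B: B black — skip
  L black
  E gray
    E→J: J black — skip
  E black
  N gray
    K gray
      C gray
        C→F: F is gray → back edge
Back edge closes the cycle F → N → K → C → F; its vertices are {C, F, K, N}.

C, F, K, N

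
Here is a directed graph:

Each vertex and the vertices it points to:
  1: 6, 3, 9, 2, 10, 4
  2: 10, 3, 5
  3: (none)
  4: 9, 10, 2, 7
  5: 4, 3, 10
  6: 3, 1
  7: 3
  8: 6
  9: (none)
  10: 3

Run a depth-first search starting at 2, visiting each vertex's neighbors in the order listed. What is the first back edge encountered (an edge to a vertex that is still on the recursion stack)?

4->2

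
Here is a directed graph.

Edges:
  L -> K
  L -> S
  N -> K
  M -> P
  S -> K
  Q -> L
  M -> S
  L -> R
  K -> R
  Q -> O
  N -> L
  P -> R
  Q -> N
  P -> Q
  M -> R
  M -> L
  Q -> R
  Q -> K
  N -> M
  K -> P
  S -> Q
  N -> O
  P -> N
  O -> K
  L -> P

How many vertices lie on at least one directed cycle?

8

A vertex is on a directed cycle iff it belongs to a strongly connected component of size ≥ 2 (or has a self-loop).
The vertices on cycles are {K, L, M, N, O, P, Q, S} — 8 in total.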